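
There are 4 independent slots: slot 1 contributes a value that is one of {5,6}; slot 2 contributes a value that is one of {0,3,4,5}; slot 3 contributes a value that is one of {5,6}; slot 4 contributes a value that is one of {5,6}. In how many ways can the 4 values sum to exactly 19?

4

The generating function for the choices is (y^5 + y^6)·(1 + y^3 + y^4 + y^5)·(y^5 + y^6)·(y^5 + y^6); the count is [y^19].
(y^5 + y^6) has coefficients 0,0,0,0,0,1,1 for degrees 0…6.
(1 + y^3 + y^4 + y^5) has coefficients 1,0,0,1,1,1,0,0,0,0,0,0,0,0,0,0,0,0,0,0 for degrees 0…19.
Multiplying by (y^5 + y^6) gives running coefficients 0,0,0,0,0,1,1,0,1,2,2,1,0,0,0,0,0,0,0,0 for degrees 0…19.
Finally multiplying by (y^5 + y^6), the product of all factors after the first has coefficients 0,0,0,0,0,0,0,0,0,0,1,2,1,1,3,4,3,1,0,0 for degrees 0…19.
[y^19] = 1·3 + 1·1 = 4.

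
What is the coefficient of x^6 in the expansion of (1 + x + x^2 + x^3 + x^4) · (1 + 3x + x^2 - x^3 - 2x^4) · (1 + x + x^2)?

(1 + x + x^2 + x^3 + x^4) has coefficients 1,1,1,1,1 for degrees 0…4.
(1 + 3x + x^2 - x^3 - 2x^4) has coefficients 1,3,1,-1,-2,0,0 for degrees 0…6.
Finally multiplying by (1 + x + x^2), the product of all factors after the first has coefficients 1,4,5,3,-2,-3,-2 for degrees 0…6.
[x^6] = 1·(-2) + 1·(-3) + 1·(-2) + 1·3 + 1·5 = 1.

1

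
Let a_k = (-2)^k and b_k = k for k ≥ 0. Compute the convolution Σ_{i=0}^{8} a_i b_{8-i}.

-54

This is [x^8] in the product of the two ordinary generating functions.
Σ = 1·8 − 2·7 + 4·6 − 8·5 + 16·4 − 32·3 + 64·2 − 128·1 + 256·0 = -54.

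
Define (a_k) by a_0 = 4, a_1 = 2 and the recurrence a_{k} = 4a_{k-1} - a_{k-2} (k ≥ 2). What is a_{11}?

The ordinary generating function has denominator 1 - 4q + q^2.
Iterating the recurrence: a_0,…,a_{11} = 4, 2, 4, 14, 52, 194, 724, 2702, 10084, 37634, 140452, 524174.

524174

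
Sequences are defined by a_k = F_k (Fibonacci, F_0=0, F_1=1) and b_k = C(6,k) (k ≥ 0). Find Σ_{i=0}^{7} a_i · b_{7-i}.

233

This is [x^7] in the product of the two ordinary generating functions.
Σ = 0·0 + 1·1 + 1·6 + 2·15 + 3·20 + 5·15 + 8·6 + 13·1 = 233.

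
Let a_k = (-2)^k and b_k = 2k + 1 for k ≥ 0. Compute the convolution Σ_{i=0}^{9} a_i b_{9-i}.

This is [x^9] in the product of the two ordinary generating functions.
Σ = 1·19 − 2·17 + 4·15 − 8·13 + 16·11 − 32·9 + 64·7 − 128·5 + 256·3 − 512·1 = -107.

-107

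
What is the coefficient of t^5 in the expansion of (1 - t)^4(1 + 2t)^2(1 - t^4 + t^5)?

(1 - t)^4 has coefficients 1,-4,6,-4,1 for degrees 0…4.
(1 + 2t)^2 has coefficients 1,4,4,0,0,0 for degrees 0…5.
Finally multiplying by (1 - t^4 + t^5), the product of all factors after the first has coefficients 1,4,4,0,-1,-3 for degrees 0…5.
[t^5] = 1·(-3) − 4·(-1) + 6·0 − 4·4 + 1·4 = -11.

-11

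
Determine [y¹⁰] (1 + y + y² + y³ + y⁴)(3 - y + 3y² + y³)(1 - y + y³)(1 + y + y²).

(1 + y + y² + y³ + y⁴) has coefficients 1,1,1,1,1 for degrees 0…4.
(3 - y + 3y² + y³) has coefficients 3,-1,3,1,0,0,0,0,0,0,0 for degrees 0…10.
Multiplying by (1 - y + y³) gives running coefficients 3,-4,4,1,-2,3,1,0,0,0,0 for degrees 0…10.
Finally multiplying by (1 + y + y²), the product of all factors after the first has coefficients 3,-1,3,1,3,2,2,4,1,0,0 for degrees 0…10.
[y¹⁰] = 1·0 + 1·0 + 1·1 + 1·4 + 1·2 = 7.

7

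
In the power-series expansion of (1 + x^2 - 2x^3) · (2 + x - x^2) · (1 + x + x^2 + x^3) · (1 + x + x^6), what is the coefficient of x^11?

(1 + x^2 - 2x^3) has coefficients 1,0,1,-2 for degrees 0…3.
(2 + x - x^2) has coefficients 2,1,-1,0,0,0,0,0,0,0,0,0 for degrees 0…11.
Multiplying by (1 + x + x^2 + x^3) gives running coefficients 2,3,2,2,0,-1,0,0,0,0,0,0 for degrees 0…11.
Finally multiplying by (1 + x + x^6), the product of all factors after the first has coefficients 2,5,5,4,2,-1,1,3,2,2,0,-1 for degrees 0…11.
[x^11] = 1·(-1) + 1·2 − 2·2 = -3.

-3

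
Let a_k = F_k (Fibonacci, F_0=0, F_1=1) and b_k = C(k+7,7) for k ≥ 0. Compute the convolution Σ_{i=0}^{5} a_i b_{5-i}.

551

Write out a_i and b_{5-i} for i = 0,…,5 and sum the products.
Σ = 0·792 + 1·330 + 1·120 + 2·36 + 3·8 + 5·1 = 551.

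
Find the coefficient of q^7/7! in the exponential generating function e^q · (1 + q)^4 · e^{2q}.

174555

The EGF product rule gives c_7 = Σ_{k_1+k_2+k_3=7} C(7; k_1,k_2,k_3) · ∏ g_i(k_i), where e^q gives (1)^k; (1+q)^4 gives the falling factorial (4)_k; e^{2q} gives (2)^k.
g_1(k) for k = 0…7: 1, 1, 1, 1, 1, 1, 1, 1.
g_2(k) for k = 0…7: 1, 4, 12, 24, 24, 0, 0, 0.
g_3(k) for k = 0…7: 1, 2, 4, 8, 16, 32, 64, 128.
First combine the last two factors: h(k) = Σ_j C(k,j)·g_2(j)·g_3(k−j) for k = 0…7: 1, 6, 32, 152, 648, 2512, 8992, 30144.
c_7 = Σ_k C(7,k)·g_1(k)·h(7−k) = 1·1·30144 + 7·1·8992 + 21·1·2512 + 35·1·648 + 35·1·152 + 21·1·32 + 7·1·6 + 1·1·1 = 30144 + 62944 + 52752 + 22680 + 5320 + 672 + 42 + 1 = 174555.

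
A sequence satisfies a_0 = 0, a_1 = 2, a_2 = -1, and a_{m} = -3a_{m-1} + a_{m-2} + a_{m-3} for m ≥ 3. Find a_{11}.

50481

The ordinary generating function has denominator 1 + 3y - y^2 - y^3.
Iterating the recurrence: a_0,…,a_{11} = 0, 2, -1, 5, -14, 46, -147, 473, -1520, 4886, -15705, 50481.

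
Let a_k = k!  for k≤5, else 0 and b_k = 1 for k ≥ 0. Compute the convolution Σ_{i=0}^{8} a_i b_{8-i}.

The convolution is the x^8 coefficient of A(x)B(x).
Σ = 1·1 + 1·1 + 2·1 + 6·1 + 24·1 + 120·1 + 0·1 + 0·1 + 0·1 = 154.

154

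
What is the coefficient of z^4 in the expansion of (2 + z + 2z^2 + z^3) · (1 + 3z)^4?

(2 + z + 2z^2 + z^3) has coefficients 2,1,2,1 for degrees 0…3.
(1 + 3z)^4 has coefficients 1,12,54,108,81 for degrees 0…4.
[z^4] = 2·81 + 1·108 + 2·54 + 1·12 = 390.

390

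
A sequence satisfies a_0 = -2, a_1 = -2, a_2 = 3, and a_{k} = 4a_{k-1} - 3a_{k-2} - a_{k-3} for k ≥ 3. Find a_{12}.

The ordinary generating function has denominator 1 - 4t + 3t^2 + t^3.
Iterating the recurrence: a_0,…,a_{12} = -2, -2, 3, 20, 73, 229, 677, 1948, 5532, 15607, 43884, 123183, 345473.

345473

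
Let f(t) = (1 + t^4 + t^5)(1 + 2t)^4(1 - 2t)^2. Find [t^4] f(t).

(1 + t^4 + t^5) has coefficients 1,0,0,0,1 for degrees 0…4.
(1 + 2t)^4 has coefficients 1,8,24,32,16 for degrees 0…4.
Finally multiplying by (1 - 2t)^2, the product of all factors after the first has coefficients 1,4,-4,-32,-16 for degrees 0…4.
[t^4] = 1·(-16) + 1·1 = -15.

-15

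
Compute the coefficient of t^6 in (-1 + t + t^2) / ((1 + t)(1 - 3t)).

The denominator gives the recurrence a_n = 2a_(n−1) + 3a_(n−2) for n ≥ 3; the numerator fixes a_0 = -1, a_1 = -1, a_2 = -4.
Iterating: -1, -1, -4, -11, -34, -101, -304, so a_6 = -304.

-304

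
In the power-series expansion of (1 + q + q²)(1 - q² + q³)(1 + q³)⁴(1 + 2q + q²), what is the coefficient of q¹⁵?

9

(1 + q + q²) has coefficients 1,1,1 for degrees 0…2.
(1 - q² + q³) has coefficients 1,0,-1,1,0,0,0,0,0,0,0,0,0,0,0,0 for degrees 0…15.
Multiplying by (1 + q³)⁴ gives running coefficients 1,0,-1,5,0,-4,10,0,-6,10,0,-4,5,0,-1,1 for degrees 0…15.
Finally multiplying by (1 + 2q + q²), the product of all factors after the first has coefficients 1,2,0,3,9,1,2,16,4,-2,14,6,-3,6,4,-1 for degrees 0…15.
[q¹⁵] = 1·(-1) + 1·4 + 1·6 = 9.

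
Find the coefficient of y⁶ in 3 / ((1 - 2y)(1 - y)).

381

Partial fractions give a closed form: a_n = (6)·2^n + (-3)·1^n.
At n = 6: a_6 = 381.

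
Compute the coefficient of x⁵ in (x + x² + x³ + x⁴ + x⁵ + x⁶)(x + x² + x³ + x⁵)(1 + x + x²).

(x + x² + x³ + x⁴ + x⁵ + x⁶) has coefficients 0,1,1,1,1,1 for degrees 0…5.
(x + x² + x³ + x⁵) has coefficients 0,1,1,1,0,1 for degrees 0…5.
Finally multiplying by (1 + x + x²), the product of all factors after the first has coefficients 0,1,2,3,2,2 for degrees 0…5.
[x⁵] = 1·2 + 1·3 + 1·2 + 1·1 + 1·0 = 8.

8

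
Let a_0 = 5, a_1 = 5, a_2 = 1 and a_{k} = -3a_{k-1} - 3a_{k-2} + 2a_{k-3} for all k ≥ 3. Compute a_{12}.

The ordinary generating function has denominator 1 + 3q + 3q^2 - 2q^3.
Iterating the recurrence: a_0,…,a_{12} = 5, 5, 1, -8, 31, -67, 92, -13, -371, 1336, -2921, 4013, -604.

-604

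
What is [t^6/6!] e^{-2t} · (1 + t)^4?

-224

The EGF product rule gives c_6 = Σ_{k_1+k_2=6} C(6; k_1,k_2) · ∏ g_i(k_i), where e^{-2t} gives (-2)^k; (1+t)^4 gives the falling factorial (4)_k.
g_1(k) for k = 0…6: 1, -2, 4, -8, 16, -32, 64.
g_2(k) for k = 0…6: 1, 4, 12, 24, 24, 0, 0.
c_6 = Σ_k C(6,k)·g_1(k)·g_2(6−k) = 15·4·24 + 20·(-8)·24 + 15·16·12 + 6·(-32)·4 + 1·64·1 = 1440 − 3840 + 2880 − 768 + 64 = -224.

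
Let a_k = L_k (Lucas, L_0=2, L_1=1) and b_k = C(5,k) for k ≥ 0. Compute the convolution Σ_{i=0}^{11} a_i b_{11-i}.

Write out a_i and b_{11-i} for i = 0,…,11 and sum the products.
Σ = 2·0 + 1·0 + 3·0 + 4·0 + 7·0 + 11·0 + 18·1 + 29·5 + 47·10 + 76·10 + 123·5 + 199·1 = 2207.

2207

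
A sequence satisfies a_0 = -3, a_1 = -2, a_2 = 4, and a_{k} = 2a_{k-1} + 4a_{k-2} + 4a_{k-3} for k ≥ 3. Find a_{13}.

The ordinary generating function has denominator 1 - 2t - 4t^2 - 4t^3.
Iterating the recurrence: a_0,…,a_{13} = -3, -2, 4, -12, -16, -64, -240, -800, -2816, -9792, -34048, -118528, -412416, -1435136.

-1435136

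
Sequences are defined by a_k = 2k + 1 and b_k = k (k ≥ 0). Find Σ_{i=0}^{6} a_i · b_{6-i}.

91

Write out a_i and b_{6-i} for i = 0,…,6 and sum the products.
Σ = 1·6 + 3·5 + 5·4 + 7·3 + 9·2 + 11·1 + 13·0 = 91.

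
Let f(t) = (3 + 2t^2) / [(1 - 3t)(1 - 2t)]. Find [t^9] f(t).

The denominator gives the recurrence a_n = 5a_(n−1) − 6a_(n−2) for n ≥ 3; the numerator fixes a_0 = 3, a_1 = 15, a_2 = 59.
Iterating: 3, 15, 59, 205, 671, 2125, 6599, 20245, 61631, 186685, so a_9 = 186685.

186685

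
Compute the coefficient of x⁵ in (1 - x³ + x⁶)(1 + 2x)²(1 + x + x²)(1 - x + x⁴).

(1 - x³ + x⁶) has coefficients 1,0,0,-1,0,0 for degrees 0…5.
(1 + 2x)² has coefficients 1,4,4,0,0,0 for degrees 0…5.
Multiplying by (1 + x + x²) gives running coefficients 1,5,9,8,4,0 for degrees 0…5.
Finally multiplying by (1 - x + x⁴), the product of all factors after the first has coefficients 1,4,4,-1,-3,1 for degrees 0…5.
[x⁵] = 1·1 − 1·4 = -3.

-3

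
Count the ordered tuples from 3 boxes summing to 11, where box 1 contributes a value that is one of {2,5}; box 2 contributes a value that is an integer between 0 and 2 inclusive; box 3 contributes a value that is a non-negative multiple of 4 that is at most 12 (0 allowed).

2

The generating function for the choices is (t² + t⁵)·(1 + t + t²)·(1 + t⁴ + t⁸ + t¹²); the count is [t¹¹].
(t² + t⁵) has coefficients 0,0,1,0,0,1 for degrees 0…5.
(1 + t + t²) has coefficients 1,1,1,0,0,0,0,0,0,0,0,0 for degrees 0…11.
Finally multiplying by (1 + t⁴ + t⁸ + t¹²), the product of all factors after the first has coefficients 1,1,1,0,1,1,1,0,1,1,1,0 for degrees 0…11.
[t¹¹] = 1·1 + 1·1 = 2.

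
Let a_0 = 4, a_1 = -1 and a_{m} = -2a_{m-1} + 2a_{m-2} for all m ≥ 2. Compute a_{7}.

-1288

The ordinary generating function has denominator 1 + 2q - 2q^2.
Iterating the recurrence: a_0,…,a_{7} = 4, -1, 10, -22, 64, -172, 472, -1288.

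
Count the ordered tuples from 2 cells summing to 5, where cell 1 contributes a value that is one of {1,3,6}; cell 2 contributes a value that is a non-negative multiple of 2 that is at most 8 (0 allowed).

The generating function for the choices is (t + t^3 + t^6)·(1 + t^2 + t^4 + t^6 + t^8); the count is [t^5].
(t + t^3 + t^6) has coefficients 0,1,0,1,0,0 for degrees 0…5.
(1 + t^2 + t^4 + t^6 + t^8) has coefficients 1,0,1,0,1,0 for degrees 0…5.
[t^5] = 1·1 + 1·1 = 2.

2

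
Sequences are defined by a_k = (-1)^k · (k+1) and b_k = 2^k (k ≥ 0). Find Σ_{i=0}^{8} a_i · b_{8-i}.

117

The convolution is the x^8 coefficient of A(x)B(x).
Σ = 1·256 − 2·128 + 3·64 − 4·32 + 5·16 − 6·8 + 7·4 − 8·2 + 9·1 = 117.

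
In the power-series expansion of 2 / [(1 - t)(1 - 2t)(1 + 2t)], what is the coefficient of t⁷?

The denominator gives the recurrence a_n = a_(n−1) + 4a_(n−2) − 4a_(n−3) for n ≥ 3; the numerator fixes a_0 = 2, a_1 = 2, a_2 = 10.
Iterating: 2, 2, 10, 10, 42, 42, 170, 170, so a_7 = 170.

170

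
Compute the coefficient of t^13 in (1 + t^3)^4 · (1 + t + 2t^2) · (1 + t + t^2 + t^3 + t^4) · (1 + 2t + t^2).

(1 + t^3)^4 has coefficients 1,0,0,4,0,0,6,0,0,4,0,0,1 for degrees 0…12.
(1 + t + 2t^2) has coefficients 1,1,2,0,0,0,0,0,0,0,0,0,0,0 for degrees 0…13.
Multiplying by (1 + t + t^2 + t^3 + t^4) gives running coefficients 1,2,4,4,4,3,2,0,0,0,0,0,0,0 for degrees 0…13.
Finally multiplying by (1 + 2t + t^2), the product of all factors after the first has coefficients 1,4,9,14,16,15,12,7,2,0,0,0,0,0 for degrees 0…13.
[t^13] = 1·0 + 4·0 + 6·7 + 4·16 + 1·4 = 110.

110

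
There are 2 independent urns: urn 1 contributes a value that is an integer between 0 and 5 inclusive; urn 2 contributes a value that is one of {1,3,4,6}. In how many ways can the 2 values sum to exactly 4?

3

The generating function for the choices is (1 + z + z^2 + z^3 + z^4 + z^5)·(z + z^3 + z^4 + z^6); the count is [z^4].
(1 + z + z^2 + z^3 + z^4 + z^5) has coefficients 1,1,1,1,1 for degrees 0…4.
(z + z^3 + z^4 + z^6) has coefficients 0,1,0,1,1 for degrees 0…4.
[z^4] = 1·1 + 1·1 + 1·0 + 1·1 + 1·0 = 3.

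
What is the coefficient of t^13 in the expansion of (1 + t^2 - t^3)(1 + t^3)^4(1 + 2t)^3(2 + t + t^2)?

93

(1 + t^2 - t^3) has coefficients 1,0,1,-1 for degrees 0…3.
(1 + t^3)^4 has coefficients 1,0,0,4,0,0,6,0,0,4,0,0,1,0 for degrees 0…13.
Multiplying by (1 + 2t)^3 gives running coefficients 1,6,12,12,24,48,38,36,72,52,24,48,33,6 for degrees 0…13.
Finally multiplying by (2 + t + t^2), the product of all factors after the first has coefficients 2,13,31,42,72,132,148,158,218,212,172,172,138,93 for degrees 0…13.
[t^13] = 1·93 + 1·172 − 1·172 = 93.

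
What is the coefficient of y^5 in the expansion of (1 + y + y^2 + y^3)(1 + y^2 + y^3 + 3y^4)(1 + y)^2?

18

(1 + y + y^2 + y^3) has coefficients 1,1,1,1 for degrees 0…3.
(1 + y^2 + y^3 + 3y^4) has coefficients 1,0,1,1,3,0 for degrees 0…5.
Finally multiplying by (1 + y)^2, the product of all factors after the first has coefficients 1,2,2,3,6,7 for degrees 0…5.
[y^5] = 1·7 + 1·6 + 1·3 + 1·2 = 18.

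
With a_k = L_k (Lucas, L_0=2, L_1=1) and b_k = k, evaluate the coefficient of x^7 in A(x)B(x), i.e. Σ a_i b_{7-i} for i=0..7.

112

The convolution is the x^7 coefficient of A(x)B(x).
Σ = 2·7 + 1·6 + 3·5 + 4·4 + 7·3 + 11·2 + 18·1 + 29·0 = 112.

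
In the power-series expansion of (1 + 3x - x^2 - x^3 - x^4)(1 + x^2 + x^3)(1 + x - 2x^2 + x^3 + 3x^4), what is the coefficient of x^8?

(1 + 3x - x^2 - x^3 - x^4) has coefficients 1,3,-1,-1,-1 for degrees 0…4.
(1 + x^2 + x^3) has coefficients 1,0,1,1,0,0,0,0,0 for degrees 0…8.
Finally multiplying by (1 + x - 2x^2 + x^3 + 3x^4), the product of all factors after the first has coefficients 1,1,-1,3,2,-1,4,3,0 for degrees 0…8.
[x^8] = 1·0 + 3·3 − 1·4 − 1·(-1) − 1·2 = 4.

4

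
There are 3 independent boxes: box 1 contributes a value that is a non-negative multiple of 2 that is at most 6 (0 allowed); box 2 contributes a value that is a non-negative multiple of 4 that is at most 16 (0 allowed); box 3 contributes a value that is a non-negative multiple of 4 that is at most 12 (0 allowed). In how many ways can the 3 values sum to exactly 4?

The generating function for the choices is (1 + x² + x⁴ + x⁶)·(1 + x⁴ + x⁸ + x¹² + x¹⁶)·(1 + x⁴ + x⁸ + x¹²); the count is [x⁴].
(1 + x² + x⁴ + x⁶) has coefficients 1,0,1,0,1 for degrees 0…4.
(1 + x⁴ + x⁸ + x¹² + x¹⁶) has coefficients 1,0,0,0,1 for degrees 0…4.
Finally multiplying by (1 + x⁴ + x⁸ + x¹²), the product of all factors after the first has coefficients 1,0,0,0,2 for degrees 0…4.
[x⁴] = 1·2 + 1·0 + 1·1 = 3.

3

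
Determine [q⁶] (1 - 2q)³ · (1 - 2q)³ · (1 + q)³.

(1 - 2q)³ has coefficients 1,-6,12,-8 for degrees 0…3.
(1 - 2q)³ has coefficients 1,-6,12,-8,0,0,0 for degrees 0…6.
Finally multiplying by (1 + q)³, the product of all factors after the first has coefficients 1,-3,-3,11,6,-12,-8 for degrees 0…6.
[q⁶] = 1·(-8) − 6·(-12) + 12·6 − 8·11 = 48.

48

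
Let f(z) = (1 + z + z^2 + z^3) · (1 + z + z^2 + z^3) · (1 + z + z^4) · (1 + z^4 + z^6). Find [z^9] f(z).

(1 + z + z^2 + z^3) has coefficients 1,1,1,1 for degrees 0…3.
(1 + z + z^2 + z^3) has coefficients 1,1,1,1,0,0,0,0,0,0 for degrees 0…9.
Multiplying by (1 + z + z^4) gives running coefficients 1,2,2,2,2,1,1,1,0,0 for degrees 0…9.
Finally multiplying by (1 + z^4 + z^6), the product of all factors after the first has coefficients 1,2,2,2,3,3,4,5,4,3 for degrees 0…9.
[z^9] = 1·3 + 1·4 + 1·5 + 1·4 = 16.

16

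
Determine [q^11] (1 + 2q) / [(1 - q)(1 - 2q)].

Partial fractions give a closed form: a_n = (-3)·1^n + (4)·2^n.
At n = 11: a_11 = 8189.

8189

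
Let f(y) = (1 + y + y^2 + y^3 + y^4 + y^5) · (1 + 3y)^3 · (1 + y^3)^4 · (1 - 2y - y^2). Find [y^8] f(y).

(1 + y + y^2 + y^3 + y^4 + y^5) has coefficients 1,1,1,1,1,1 for degrees 0…5.
(1 + 3y)^3 has coefficients 1,9,27,27,0,0,0,0,0 for degrees 0…8.
Multiplying by (1 + y^3)^4 gives running coefficients 1,9,27,31,36,108,114,54,162 for degrees 0…8.
Finally multiplying by (1 - 2y - y^2), the product of all factors after the first has coefficients 1,7,8,-32,-53,5,-138,-282,-60 for degrees 0…8.
[y^8] = 1·(-60) + 1·(-282) + 1·(-138) + 1·5 + 1·(-53) + 1·(-32) = -560.

-560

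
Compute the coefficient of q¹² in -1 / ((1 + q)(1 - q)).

-1

Partial fractions give a closed form: a_n = (-1/2)·(-1)^n + (-1/2)·1^n.
At n = 12: a_12 = -1.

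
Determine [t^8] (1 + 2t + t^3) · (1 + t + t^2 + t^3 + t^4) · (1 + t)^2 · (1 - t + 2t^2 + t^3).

(1 + 2t + t^3) has coefficients 1,2,0,1 for degrees 0…3.
(1 + t + t^2 + t^3 + t^4) has coefficients 1,1,1,1,1,0,0,0,0 for degrees 0…8.
Multiplying by (1 + t)^2 gives running coefficients 1,3,4,4,4,3,1,0,0 for degrees 0…8.
Finally multiplying by (1 - t + 2t^2 + t^3), the product of all factors after the first has coefficients 1,2,3,7,11,11,10,9,5 for degrees 0…8.
[t^8] = 1·5 + 2·9 + 1·11 = 34.

34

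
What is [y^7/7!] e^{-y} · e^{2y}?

The EGF product rule gives c_7 = Σ_{k_1+k_2=7} C(7; k_1,k_2) · ∏ g_i(k_i), where e^{-y} gives (-1)^k; e^{2y} gives (2)^k.
g_1(k) for k = 0…7: 1, -1, 1, -1, 1, -1, 1, -1.
g_2(k) for k = 0…7: 1, 2, 4, 8, 16, 32, 64, 128.
c_7 = Σ_k C(7,k)·g_1(k)·g_2(7−k) = 1·1·128 + 7·(-1)·64 + 21·1·32 + 35·(-1)·16 + 35·1·8 + 21·(-1)·4 + 7·1·2 + 1·(-1)·1 = 128 − 448 + 672 − 560 + 280 − 84 + 14 − 1 = 1.

1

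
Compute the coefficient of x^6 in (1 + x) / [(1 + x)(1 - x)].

1

Partial fractions give a closed form: a_n = (1)·1^n.
At n = 6: a_6 = 1.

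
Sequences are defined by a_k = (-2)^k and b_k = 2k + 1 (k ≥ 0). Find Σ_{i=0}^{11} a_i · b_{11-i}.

This is [x^11] in the product of the two ordinary generating functions.
Σ = 1·23 − 2·21 + 4·19 − 8·17 + 16·15 − 32·13 + 64·11 − 128·9 + 256·7 − 512·5 + 1024·3 − 2048·1 = -447.

-447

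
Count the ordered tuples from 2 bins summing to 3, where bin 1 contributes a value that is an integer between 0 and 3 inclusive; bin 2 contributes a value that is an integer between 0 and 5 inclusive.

The generating function for the choices is (1 + z + z² + z³)·(1 + z + z² + z³ + z⁴ + z⁵); the count is [z³].
(1 + z + z² + z³) has coefficients 1,1,1,1 for degrees 0…3.
(1 + z + z² + z³ + z⁴ + z⁵) has coefficients 1,1,1,1 for degrees 0…3.
[z³] = 1·1 + 1·1 + 1·1 + 1·1 = 4.

4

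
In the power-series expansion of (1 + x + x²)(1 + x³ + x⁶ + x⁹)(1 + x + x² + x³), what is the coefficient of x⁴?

(1 + x + x²) has coefficients 1,1,1 for degrees 0…2.
(1 + x³ + x⁶ + x⁹) has coefficients 1,0,0,1,0 for degrees 0…4.
Finally multiplying by (1 + x + x² + x³), the product of all factors after the first has coefficients 1,1,1,2,1 for degrees 0…4.
[x⁴] = 1·1 + 1·2 + 1·1 = 4.

4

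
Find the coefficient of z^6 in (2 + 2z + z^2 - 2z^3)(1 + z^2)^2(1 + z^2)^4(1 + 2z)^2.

(2 + 2z + z^2 - 2z^3) has coefficients 2,2,1,-2 for degrees 0…3.
(1 + z^2)^2 has coefficients 1,0,2,0,1,0,0 for degrees 0…6.
Multiplying by (1 + z^2)^4 gives running coefficients 1,0,6,0,15,0,20 for degrees 0…6.
Finally multiplying by (1 + 2z)^2, the product of all factors after the first has coefficients 1,4,10,24,39,60,80 for degrees 0…6.
[z^6] = 2·80 + 2·60 + 1·39 − 2·24 = 271.

271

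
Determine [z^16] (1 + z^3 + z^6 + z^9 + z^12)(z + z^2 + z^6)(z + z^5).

2

(1 + z^3 + z^6 + z^9 + z^12) has coefficients 1,0,0,1,0,0,1,0,0,1,0,0,1 for degrees 0…12.
(z + z^2 + z^6) has coefficients 0,1,1,0,0,0,1,0,0,0,0,0,0,0,0,0,0 for degrees 0…16.
Finally multiplying by (z + z^5), the product of all factors after the first has coefficients 0,0,1,1,0,0,1,2,0,0,0,1,0,0,0,0,0 for degrees 0…16.
[z^16] = 1·0 + 1·0 + 1·0 + 1·2 + 1·0 = 2.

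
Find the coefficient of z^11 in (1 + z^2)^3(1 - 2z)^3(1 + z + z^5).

(1 + z^2)^3 has coefficients 1,0,3,0,3,0,1 for degrees 0…6.
(1 - 2z)^3 has coefficients 1,-6,12,-8,0,0,0,0,0,0,0,0 for degrees 0…11.
Finally multiplying by (1 + z + z^5), the product of all factors after the first has coefficients 1,-5,6,4,-8,1,-6,12,-8,0,0,0 for degrees 0…11.
[z^11] = 1·0 + 3·0 + 3·12 + 1·1 = 37.

37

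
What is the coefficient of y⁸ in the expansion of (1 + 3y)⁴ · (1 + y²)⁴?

(1 + 3y)⁴ has coefficients 1,12,54,108,81 for degrees 0…4.
(1 + y²)⁴ has coefficients 1,0,4,0,6,0,4,0,1 for degrees 0…8.
[y⁸] = 1·1 + 12·0 + 54·4 + 108·0 + 81·6 = 703.

703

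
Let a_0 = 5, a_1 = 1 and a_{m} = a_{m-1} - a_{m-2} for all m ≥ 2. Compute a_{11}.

4

The ordinary generating function has denominator 1 - y + y^2.
Iterating the recurrence: a_0,…,a_{11} = 5, 1, -4, -5, -1, 4, 5, 1, -4, -5, -1, 4.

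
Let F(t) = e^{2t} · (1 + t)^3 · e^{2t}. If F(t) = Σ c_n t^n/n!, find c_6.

53248

The EGF product rule gives c_6 = Σ_{k_1+k_2+k_3=6} C(6; k_1,k_2,k_3) · ∏ g_i(k_i), where e^{2t} gives (2)^k; (1+t)^3 gives the falling factorial (3)_k; e^{2t} gives (2)^k.
g_1(k) for k = 0…6: 1, 2, 4, 8, 16, 32, 64.
g_2(k) for k = 0…6: 1, 3, 6, 6, 0, 0, 0.
g_3(k) for k = 0…6: 1, 2, 4, 8, 16, 32, 64.
First combine the last two factors: h(k) = Σ_j C(k,j)·g_2(j)·g_3(k−j) for k = 0…6: 1, 5, 22, 86, 304, 992, 3040.
c_6 = Σ_k C(6,k)·g_1(k)·h(6−k) = 1·1·3040 + 6·2·992 + 15·4·304 + 20·8·86 + 15·16·22 + 6·32·5 + 1·64·1 = 3040 + 11904 + 18240 + 13760 + 5280 + 960 + 64 = 53248.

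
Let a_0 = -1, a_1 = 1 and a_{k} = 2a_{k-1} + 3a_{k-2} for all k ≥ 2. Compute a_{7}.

1

The ordinary generating function has denominator 1 - 2q - 3q^2.
Iterating the recurrence: a_0,…,a_{7} = -1, 1, -1, 1, -1, 1, -1, 1.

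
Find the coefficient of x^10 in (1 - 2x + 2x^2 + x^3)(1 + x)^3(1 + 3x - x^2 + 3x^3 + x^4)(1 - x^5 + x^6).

-3

(1 - 2x + 2x^2 + x^3) has coefficients 1,-2,2,1 for degrees 0…3.
(1 + x)^3 has coefficients 1,3,3,1,0,0,0,0,0,0,0 for degrees 0…10.
Multiplying by (1 + 3x - x^2 + 3x^3 + x^4) gives running coefficients 1,6,11,10,10,11,6,1,0,0,0 for degrees 0…10.
Finally multiplying by (1 - x^5 + x^6), the product of all factors after the first has coefficients 1,6,11,10,10,10,1,-4,1,0,-1 for degrees 0…10.
[x^10] = 1·(-1) − 2·0 + 2·1 + 1·(-4) = -3.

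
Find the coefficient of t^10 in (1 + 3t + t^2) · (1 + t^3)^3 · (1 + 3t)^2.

36

(1 + 3t + t^2) has coefficients 1,3,1 for degrees 0…2.
(1 + t^3)^3 has coefficients 1,0,0,3,0,0,3,0,0,1,0 for degrees 0…10.
Finally multiplying by (1 + 3t)^2, the product of all factors after the first has coefficients 1,6,9,3,18,27,3,18,27,1,6 for degrees 0…10.
[t^10] = 1·6 + 3·1 + 1·27 = 36.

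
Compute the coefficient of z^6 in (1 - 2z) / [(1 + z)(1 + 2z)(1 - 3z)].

211

Partial fractions give a closed form: a_n = (-3/4)·(-1)^n + (8/5)·(-2)^n + (3/20)·3^n.
At n = 6: a_6 = 211.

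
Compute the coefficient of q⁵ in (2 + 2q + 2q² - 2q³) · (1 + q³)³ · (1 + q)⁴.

64

(2 + 2q + 2q² - 2q³) has coefficients 2,2,2,-2 for degrees 0…3.
(1 + q³)³ has coefficients 1,0,0,3,0,0 for degrees 0…5.
Finally multiplying by (1 + q)⁴, the product of all factors after the first has coefficients 1,4,6,7,13,18 for degrees 0…5.
[q⁵] = 2·18 + 2·13 + 2·7 − 2·6 = 64.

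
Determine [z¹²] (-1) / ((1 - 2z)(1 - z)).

-8191

The denominator gives the recurrence a_n = 3a_(n−1) − 2a_(n−2) for n ≥ 3; the numerator fixes a_0 = -1, a_1 = -3, a_2 = -7.
Iterating: -1, -3, -7, -15, -31, -63, -127, -255, -511, -1023, -2047, -4095, -8191, so a_12 = -8191.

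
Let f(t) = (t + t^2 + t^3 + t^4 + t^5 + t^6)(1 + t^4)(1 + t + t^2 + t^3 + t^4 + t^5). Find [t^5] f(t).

6

(t + t^2 + t^3 + t^4 + t^5 + t^6) has coefficients 0,1,1,1,1,1 for degrees 0…5.
(1 + t^4) has coefficients 1,0,0,0,1,0 for degrees 0…5.
Finally multiplying by (1 + t + t^2 + t^3 + t^4 + t^5), the product of all factors after the first has coefficients 1,1,1,1,2,2 for degrees 0…5.
[t^5] = 1·2 + 1·1 + 1·1 + 1·1 + 1·1 = 6.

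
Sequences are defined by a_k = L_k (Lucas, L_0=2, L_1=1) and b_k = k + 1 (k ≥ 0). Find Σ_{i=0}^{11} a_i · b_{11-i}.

1348

The convolution is the x^11 coefficient of A(x)B(x).
Σ = 2·12 + 1·11 + 3·10 + 4·9 + 7·8 + 11·7 + 18·6 + 29·5 + 47·4 + 76·3 + 123·2 + 199·1 = 1348.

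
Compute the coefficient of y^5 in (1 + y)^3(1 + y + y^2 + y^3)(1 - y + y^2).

5

(1 + y)^3 has coefficients 1,3,3,1 for degrees 0…3.
(1 + y + y^2 + y^3) has coefficients 1,1,1,1,0,0 for degrees 0…5.
Finally multiplying by (1 - y + y^2), the product of all factors after the first has coefficients 1,0,1,1,0,1 for degrees 0…5.
[y^5] = 1·1 + 3·0 + 3·1 + 1·1 = 5.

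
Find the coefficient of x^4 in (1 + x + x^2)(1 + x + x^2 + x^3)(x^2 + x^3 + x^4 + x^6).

(1 + x + x^2) has coefficients 1,1,1 for degrees 0…2.
(1 + x + x^2 + x^3) has coefficients 1,1,1,1,0 for degrees 0…4.
Finally multiplying by (x^2 + x^3 + x^4 + x^6), the product of all factors after the first has coefficients 0,0,1,2,3 for degrees 0…4.
[x^4] = 1·3 + 1·2 + 1·1 = 6.

6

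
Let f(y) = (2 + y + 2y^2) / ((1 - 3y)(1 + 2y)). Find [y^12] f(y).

818153

The denominator gives the recurrence a_n = a_(n−1) + 6a_(n−2) for n ≥ 3; the numerator fixes a_0 = 2, a_1 = 3, a_2 = 17.
Iterating: 2, 3, 17, 35, 137, 347, 1169, 3251, 10265, 29771, 91361, 269987, 818153, so a_12 = 818153.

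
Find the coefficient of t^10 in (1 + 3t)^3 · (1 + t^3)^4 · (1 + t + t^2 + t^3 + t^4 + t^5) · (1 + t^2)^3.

(1 + 3t)^3 has coefficients 1,9,27,27 for degrees 0…3.
(1 + t^3)^4 has coefficients 1,0,0,4,0,0,6,0,0,4,0 for degrees 0…10.
Multiplying by (1 + t + t^2 + t^3 + t^4 + t^5) gives running coefficients 1,1,1,5,5,5,10,10,10,10,10 for degrees 0…10.
Finally multiplying by (1 + t^2)^3, the product of all factors after the first has coefficients 1,1,4,8,11,23,29,41,56,60,75 for degrees 0…10.
[t^10] = 1·75 + 9·60 + 27·56 + 27·41 = 3234.

3234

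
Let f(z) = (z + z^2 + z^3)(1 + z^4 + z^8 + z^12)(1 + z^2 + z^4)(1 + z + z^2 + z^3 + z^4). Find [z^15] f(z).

12

(z + z^2 + z^3) has coefficients 0,1,1,1 for degrees 0…3.
(1 + z^4 + z^8 + z^12) has coefficients 1,0,0,0,1,0,0,0,1,0,0,0,1,0,0,0 for degrees 0…15.
Multiplying by (1 + z^2 + z^4) gives running coefficients 1,0,1,0,2,0,1,0,2,0,1,0,2,0,1,0 for degrees 0…15.
Finally multiplying by (1 + z + z^2 + z^3 + z^4), the product of all factors after the first has coefficients 1,1,2,2,4,3,4,3,5,3,4,3,5,3,4,3 for degrees 0…15.
[z^15] = 1·4 + 1·3 + 1·5 = 12.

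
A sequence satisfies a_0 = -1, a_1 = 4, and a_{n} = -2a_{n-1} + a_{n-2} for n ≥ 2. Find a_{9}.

4348

The ordinary generating function has denominator 1 + 2z - z^2.
Iterating the recurrence: a_0,…,a_{9} = -1, 4, -9, 22, -53, 128, -309, 746, -1801, 4348.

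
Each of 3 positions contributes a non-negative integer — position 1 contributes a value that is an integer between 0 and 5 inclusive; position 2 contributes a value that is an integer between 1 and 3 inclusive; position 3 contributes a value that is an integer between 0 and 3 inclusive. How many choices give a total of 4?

9

The generating function for the choices is (1 + y + y^2 + y^3 + y^4 + y^5)·(y + y^2 + y^3)·(1 + y + y^2 + y^3); the count is [y^4].
(1 + y + y^2 + y^3 + y^4 + y^5) has coefficients 1,1,1,1,1 for degrees 0…4.
(y + y^2 + y^3) has coefficients 0,1,1,1,0 for degrees 0…4.
Finally multiplying by (1 + y + y^2 + y^3), the product of all factors after the first has coefficients 0,1,2,3,3 for degrees 0…4.
[y^4] = 1·3 + 1·3 + 1·2 + 1·1 + 1·0 = 9.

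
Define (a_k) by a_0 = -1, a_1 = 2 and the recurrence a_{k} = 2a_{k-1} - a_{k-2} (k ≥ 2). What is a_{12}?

35

The ordinary generating function has denominator 1 - 2z + z^2.
Iterating the recurrence: a_0,…,a_{12} = -1, 2, 5, 8, 11, 14, 17, 20, 23, 26, 29, 32, 35.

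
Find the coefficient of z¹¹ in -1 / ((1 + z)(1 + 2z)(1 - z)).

Partial fractions give a closed form: a_n = (1/2)·(-1)^n + (-4/3)·(-2)^n + (-1/6)·1^n.
At n = 11: a_11 = 2730.

2730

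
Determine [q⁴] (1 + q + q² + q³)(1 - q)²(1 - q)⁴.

4

(1 + q + q² + q³) has coefficients 1,1,1,1 for degrees 0…3.
(1 - q)² has coefficients 1,-2,1,0,0 for degrees 0…4.
Finally multiplying by (1 - q)⁴, the product of all factors after the first has coefficients 1,-6,15,-20,15 for degrees 0…4.
[q⁴] = 1·15 + 1·(-20) + 1·15 + 1·(-6) = 4.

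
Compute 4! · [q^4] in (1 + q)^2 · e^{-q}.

The EGF product rule gives c_4 = Σ_{k_1+k_2=4} C(4; k_1,k_2) · ∏ g_i(k_i), where (1+q)^2 gives the falling factorial (2)_k; e^{-q} gives (-1)^k.
g_1(k) for k = 0…4: 1, 2, 2, 0, 0.
g_2(k) for k = 0…4: 1, -1, 1, -1, 1.
c_4 = Σ_k C(4,k)·g_1(k)·g_2(4−k) = 1·1·1 + 4·2·(-1) + 6·2·1 = 1 − 8 + 12 = 5.

5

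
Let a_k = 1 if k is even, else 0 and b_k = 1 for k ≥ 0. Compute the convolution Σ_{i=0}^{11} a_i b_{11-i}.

Write out a_i and b_{11-i} for i = 0,…,11 and sum the products.
Σ = 1·1 + 0·1 + 1·1 + 0·1 + 1·1 + 0·1 + 1·1 + 0·1 + 1·1 + 0·1 + 1·1 + 0·1 = 6.

6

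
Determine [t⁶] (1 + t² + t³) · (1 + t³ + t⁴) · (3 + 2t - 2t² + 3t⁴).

9

(1 + t² + t³) has coefficients 1,0,1,1 for degrees 0…3.
(1 + t³ + t⁴) has coefficients 1,0,0,1,1,0,0 for degrees 0…6.
Finally multiplying by (3 + 2t - 2t² + 3t⁴), the product of all factors after the first has coefficients 3,2,-2,3,8,0,-2 for degrees 0…6.
[t⁶] = 1·(-2) + 1·8 + 1·3 = 9.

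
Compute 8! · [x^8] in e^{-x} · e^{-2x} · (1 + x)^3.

-5103

The EGF product rule gives c_8 = Σ_{k_1+k_2+k_3=8} C(8; k_1,k_2,k_3) · ∏ g_i(k_i), where e^{-x} gives (-1)^k; e^{-2x} gives (-2)^k; (1+x)^3 gives the falling factorial (3)_k.
g_1(k) for k = 0…8: 1, -1, 1, -1, 1, -1, 1, -1, 1.
g_2(k) for k = 0…8: 1, -2, 4, -8, 16, -32, 64, -128, 256.
g_3(k) for k = 0…8: 1, 3, 6, 6, 0, 0, 0, 0, 0.
First combine the last two factors: h(k) = Σ_j C(k,j)·g_2(j)·g_3(k−j) for k = 0…8: 1, 1, -2, -2, 16, -32, -32, 544, -2816.
c_8 = Σ_k C(8,k)·g_1(k)·h(8−k) = 1·1·(-2816) + 8·(-1)·544 + 28·1·(-32) + 56·(-1)·(-32) + 70·1·16 + 56·(-1)·(-2) + 28·1·(-2) + 8·(-1)·1 + 1·1·1 = −2816 − 4352 − 896 + 1792 + 1120 + 112 − 56 − 8 + 1 = -5103.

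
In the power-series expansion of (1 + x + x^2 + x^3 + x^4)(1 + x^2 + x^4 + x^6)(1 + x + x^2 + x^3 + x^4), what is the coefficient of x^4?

(1 + x + x^2 + x^3 + x^4) has coefficients 1,1,1,1,1 for degrees 0…4.
(1 + x^2 + x^4 + x^6) has coefficients 1,0,1,0,1 for degrees 0…4.
Finally multiplying by (1 + x + x^2 + x^3 + x^4), the product of all factors after the first has coefficients 1,1,2,2,3 for degrees 0…4.
[x^4] = 1·3 + 1·2 + 1·2 + 1·1 + 1·1 = 9.

9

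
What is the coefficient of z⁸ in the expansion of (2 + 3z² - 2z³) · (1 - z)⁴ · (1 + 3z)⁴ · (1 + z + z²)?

396

(2 + 3z² - 2z³) has coefficients 2,0,3,-2 for degrees 0…3.
(1 - z)⁴ has coefficients 1,-4,6,-4,1,0,0,0,0 for degrees 0…8.
Multiplying by (1 + 3z)⁴ gives running coefficients 1,8,12,-40,-74,120,108,-216,81 for degrees 0…8.
Finally multiplying by (1 + z + z²), the product of all factors after the first has coefficients 1,9,21,-20,-102,6,154,12,-27 for degrees 0…8.
[z⁸] = 2·(-27) + 3·154 − 2·6 = 396.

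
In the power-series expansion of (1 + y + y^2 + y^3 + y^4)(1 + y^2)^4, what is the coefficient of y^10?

5

(1 + y + y^2 + y^3 + y^4) has coefficients 1,1,1,1,1 for degrees 0…4.
(1 + y^2)^4 has coefficients 1,0,4,0,6,0,4,0,1,0,0 for degrees 0…10.
[y^10] = 1·0 + 1·0 + 1·1 + 1·0 + 1·4 = 5.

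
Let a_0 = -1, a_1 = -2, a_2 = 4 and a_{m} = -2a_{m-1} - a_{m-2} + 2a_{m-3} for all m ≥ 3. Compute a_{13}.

-1376

The ordinary generating function has denominator 1 + 2q + q^2 - 2q^3.
Iterating the recurrence: a_0,…,a_{13} = -1, -2, 4, -8, 8, 0, -24, 64, -104, 96, 40, -384, 920, -1376.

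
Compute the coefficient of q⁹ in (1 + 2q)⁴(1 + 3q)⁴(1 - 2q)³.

-6048

(1 + 2q)⁴ has coefficients 1,8,24,32,16 for degrees 0…4.
(1 + 3q)⁴ has coefficients 1,12,54,108,81,0,0,0,0,0 for degrees 0…9.
Finally multiplying by (1 - 2q)³, the product of all factors after the first has coefficients 1,6,-6,-80,-15,378,108,-648,0,0 for degrees 0…9.
[q⁹] = 1·0 + 8·0 + 24·(-648) + 32·108 + 16·378 = -6048.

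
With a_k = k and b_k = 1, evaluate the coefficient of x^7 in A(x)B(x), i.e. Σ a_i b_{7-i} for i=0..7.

The convolution is the t^7 coefficient of A(t)B(t).
Σ = 0·1 + 1·1 + 2·1 + 3·1 + 4·1 + 5·1 + 6·1 + 7·1 = 28.

28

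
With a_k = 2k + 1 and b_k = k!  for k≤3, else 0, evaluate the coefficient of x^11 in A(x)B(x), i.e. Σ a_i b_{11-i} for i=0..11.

184

This is [x^11] in the product of the two ordinary generating functions.
Σ = 1·0 + 3·0 + 5·0 + 7·0 + 9·0 + 11·0 + 13·0 + 15·0 + 17·6 + 19·2 + 21·1 + 23·1 = 184.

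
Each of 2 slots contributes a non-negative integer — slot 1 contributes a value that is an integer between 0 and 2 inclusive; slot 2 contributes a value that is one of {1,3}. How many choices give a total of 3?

The generating function for the choices is (1 + t + t^2)·(t + t^3); the count is [t^3].
(1 + t + t^2) has coefficients 1,1,1 for degrees 0…2.
(t + t^3) has coefficients 0,1,0,1 for degrees 0…3.
[t^3] = 1·1 + 1·0 + 1·1 = 2.

2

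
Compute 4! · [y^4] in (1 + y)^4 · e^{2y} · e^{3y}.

4929

The EGF product rule gives c_4 = Σ_{k_1+k_2+k_3=4} C(4; k_1,k_2,k_3) · ∏ g_i(k_i), where (1+y)^4 gives the falling factorial (4)_k; e^{2y} gives (2)^k; e^{3y} gives (3)^k.
g_1(k) for k = 0…4: 1, 4, 12, 24, 24.
g_2(k) for k = 0…4: 1, 2, 4, 8, 16.
g_3(k) for k = 0…4: 1, 3, 9, 27, 81.
First combine the last two factors: h(k) = Σ_j C(k,j)·g_2(j)·g_3(k−j) for k = 0…4: 1, 5, 25, 125, 625.
c_4 = Σ_k C(4,k)·g_1(k)·h(4−k) = 1·1·625 + 4·4·125 + 6·12·25 + 4·24·5 + 1·24·1 = 625 + 2000 + 1800 + 480 + 24 = 4929.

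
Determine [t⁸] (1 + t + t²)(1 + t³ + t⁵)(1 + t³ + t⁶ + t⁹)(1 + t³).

6

(1 + t + t²) has coefficients 1,1,1 for degrees 0…2.
(1 + t³ + t⁵) has coefficients 1,0,0,1,0,1,0,0,0 for degrees 0…8.
Multiplying by (1 + t³ + t⁶ + t⁹) gives running coefficients 1,0,0,2,0,1,2,0,1 for degrees 0…8.
Finally multiplying by (1 + t³), the product of all factors after the first has coefficients 1,0,0,3,0,1,4,0,2 for degrees 0…8.
[t⁸] = 1·2 + 1·0 + 1·4 = 6.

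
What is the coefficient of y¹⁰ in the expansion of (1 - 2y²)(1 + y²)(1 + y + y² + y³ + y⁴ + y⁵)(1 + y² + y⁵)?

-4

(1 - 2y²) has coefficients 1,0,-2 for degrees 0…2.
(1 + y²) has coefficients 1,0,1,0,0,0,0,0,0,0,0 for degrees 0…10.
Multiplying by (1 + y + y² + y³ + y⁴ + y⁵) gives running coefficients 1,1,2,2,2,2,1,1,0,0,0 for degrees 0…10.
Finally multiplying by (1 + y² + y⁵), the product of all factors after the first has coefficients 1,1,3,3,4,5,4,5,3,3,2 for degrees 0…10.
[y¹⁰] = 1·2 − 2·3 = -4.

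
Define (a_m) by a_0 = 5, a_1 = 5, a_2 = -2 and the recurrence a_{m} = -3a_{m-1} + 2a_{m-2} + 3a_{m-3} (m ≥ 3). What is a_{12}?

-1343470

The ordinary generating function has denominator 1 + 3q - 2q^2 - 3q^3.
Iterating the recurrence: a_0,…,a_{12} = 5, 5, -2, 31, -82, 302, -977, 3289, -10915, 36392, -121139, 403456, -1343470.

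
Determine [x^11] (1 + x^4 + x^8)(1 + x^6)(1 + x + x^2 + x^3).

(1 + x^4 + x^8) has coefficients 1,0,0,0,1,0,0,0,1 for degrees 0…8.
(1 + x^6) has coefficients 1,0,0,0,0,0,1,0,0,0,0,0 for degrees 0…11.
Finally multiplying by (1 + x + x^2 + x^3), the product of all factors after the first has coefficients 1,1,1,1,0,0,1,1,1,1,0,0 for degrees 0…11.
[x^11] = 1·0 + 1·1 + 1·1 = 2.

2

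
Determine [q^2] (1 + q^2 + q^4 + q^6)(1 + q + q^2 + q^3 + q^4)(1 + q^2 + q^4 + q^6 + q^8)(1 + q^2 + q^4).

(1 + q^2 + q^4 + q^6) has coefficients 1,0,1 for degrees 0…2.
(1 + q + q^2 + q^3 + q^4) has coefficients 1,1,1 for degrees 0…2.
Multiplying by (1 + q^2 + q^4 + q^6 + q^8) gives running coefficients 1,1,2 for degrees 0…2.
Finally multiplying by (1 + q^2 + q^4), the product of all factors after the first has coefficients 1,1,3 for degrees 0…2.
[q^2] = 1·3 + 1·1 = 4.

4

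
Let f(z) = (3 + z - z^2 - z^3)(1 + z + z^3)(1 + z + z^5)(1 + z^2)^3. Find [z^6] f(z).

20

(3 + z - z^2 - z^3) has coefficients 3,1,-1,-1 for degrees 0…3.
(1 + z + z^3) has coefficients 1,1,0,1,0,0,0 for degrees 0…6.
Multiplying by (1 + z + z^5) gives running coefficients 1,2,1,1,1,1,1 for degrees 0…6.
Finally multiplying by (1 + z^2)^3, the product of all factors after the first has coefficients 1,2,4,7,7,10,8 for degrees 0…6.
[z^6] = 3·8 + 1·10 − 1·7 − 1·7 = 20.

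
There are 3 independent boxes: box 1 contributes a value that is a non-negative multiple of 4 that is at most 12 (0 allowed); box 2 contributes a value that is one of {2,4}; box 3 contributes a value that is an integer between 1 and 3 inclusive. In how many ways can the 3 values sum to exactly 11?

The generating function for the choices is (1 + z^4 + z^8 + z^12)·(z^2 + z^4)·(z + z^2 + z^3); the count is [z^11].
(1 + z^4 + z^8 + z^12) has coefficients 1,0,0,0,1,0,0,0,1,0,0,0 for degrees 0…11.
(z^2 + z^4) has coefficients 0,0,1,0,1,0,0,0,0,0,0,0 for degrees 0…11.
Finally multiplying by (z + z^2 + z^3), the product of all factors after the first has coefficients 0,0,0,1,1,2,1,1,0,0,0,0 for degrees 0…11.
[z^11] = 1·0 + 1·1 + 1·1 = 2.

2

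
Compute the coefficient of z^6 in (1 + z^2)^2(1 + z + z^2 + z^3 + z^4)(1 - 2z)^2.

7

(1 + z^2)^2 has coefficients 1,0,2,0,1 for degrees 0…4.
(1 + z + z^2 + z^3 + z^4) has coefficients 1,1,1,1,1,0,0 for degrees 0…6.
Finally multiplying by (1 - 2z)^2, the product of all factors after the first has coefficients 1,-3,1,1,1,0,4 for degrees 0…6.
[z^6] = 1·4 + 2·1 + 1·1 = 7.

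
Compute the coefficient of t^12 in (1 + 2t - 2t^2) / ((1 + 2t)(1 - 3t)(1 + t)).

Partial fractions give a closed form: a_n = (-2/5)·(-2)^n + (13/20)·3^n + (3/4)·(-1)^n.
At n = 12: a_12 = 343799.

343799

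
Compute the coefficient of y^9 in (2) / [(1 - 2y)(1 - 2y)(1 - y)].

The denominator gives the recurrence a_n = 5a_(n−1) − 8a_(n−2) + 4a_(n−3) for n ≥ 3; the numerator fixes a_0 = 2, a_1 = 10, a_2 = 34.
Iterating: 2, 10, 34, 98, 258, 642, 1538, 3586, 8194, 18434, so a_9 = 18434.

18434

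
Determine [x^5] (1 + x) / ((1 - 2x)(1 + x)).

Partial fractions give a closed form: a_n = (1)·2^n.
At n = 5: a_5 = 32.

32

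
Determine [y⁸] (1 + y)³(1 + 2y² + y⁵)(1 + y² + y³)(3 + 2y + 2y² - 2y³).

(1 + y)³ has coefficients 1,3,3,1 for degrees 0…3.
(1 + 2y² + y⁵) has coefficients 1,0,2,0,0,1,0,0,0 for degrees 0…8.
Multiplying by (1 + y² + y³) gives running coefficients 1,0,3,1,2,3,0,1,1 for degrees 0…8.
Finally multiplying by (3 + 2y + 2y² - 2y³), the product of all factors after the first has coefficients 3,2,11,7,14,9,8,5,-1 for degrees 0…8.
[y⁸] = 1·(-1) + 3·5 + 3·8 + 1·9 = 47.

47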